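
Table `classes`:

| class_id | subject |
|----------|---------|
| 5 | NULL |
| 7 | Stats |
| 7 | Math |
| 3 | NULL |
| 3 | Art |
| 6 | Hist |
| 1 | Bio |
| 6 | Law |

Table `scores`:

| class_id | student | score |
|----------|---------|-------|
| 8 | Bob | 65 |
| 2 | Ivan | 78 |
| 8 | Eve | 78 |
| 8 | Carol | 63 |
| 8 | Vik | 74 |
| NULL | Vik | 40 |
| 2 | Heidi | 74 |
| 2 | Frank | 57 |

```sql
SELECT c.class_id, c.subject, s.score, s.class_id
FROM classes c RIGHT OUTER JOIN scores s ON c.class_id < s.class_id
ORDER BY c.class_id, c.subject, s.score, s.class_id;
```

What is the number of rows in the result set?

RIGHT JOIN keeps every row from `scores`; unmatched rows get NULL for `classes`'s columns.
Matching on c.class_id < s.class_id. A NULL in a compared column never satisfies the condition.
- class_id=5: 4 matching s row(s), so 4 row(s) emitted.
- class_id=7: 4 matching s row(s), so 4 row(s) emitted.
- class_id=7: 4 matching s row(s), so 4 row(s) emitted.
- class_id=3: 4 matching s row(s), so 4 row(s) emitted.
- class_id=3: 4 matching s row(s), so 4 row(s) emitted.
- class_id=6: 4 matching s row(s), so 4 row(s) emitted.
- class_id=1: 7 matching s row(s), so 7 row(s) emitted.
- class_id=6: 4 matching s row(s), so 4 row(s) emitted.
- 1 s row(s) had no c match → kept, c columns NULL.
Total: 35 matched + 1 padded = 36 rows.

36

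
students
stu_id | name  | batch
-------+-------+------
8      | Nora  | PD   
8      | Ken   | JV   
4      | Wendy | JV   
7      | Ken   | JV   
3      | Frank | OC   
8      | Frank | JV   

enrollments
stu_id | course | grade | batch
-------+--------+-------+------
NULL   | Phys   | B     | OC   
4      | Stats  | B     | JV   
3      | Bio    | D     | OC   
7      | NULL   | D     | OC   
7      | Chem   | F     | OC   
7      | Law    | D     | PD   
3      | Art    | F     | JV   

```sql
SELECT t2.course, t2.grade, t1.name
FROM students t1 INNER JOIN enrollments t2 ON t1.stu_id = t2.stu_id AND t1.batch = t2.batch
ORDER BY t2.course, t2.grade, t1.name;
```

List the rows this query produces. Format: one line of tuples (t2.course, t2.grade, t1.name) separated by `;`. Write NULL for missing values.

(Bio, D, Frank); (Stats, B, Wendy)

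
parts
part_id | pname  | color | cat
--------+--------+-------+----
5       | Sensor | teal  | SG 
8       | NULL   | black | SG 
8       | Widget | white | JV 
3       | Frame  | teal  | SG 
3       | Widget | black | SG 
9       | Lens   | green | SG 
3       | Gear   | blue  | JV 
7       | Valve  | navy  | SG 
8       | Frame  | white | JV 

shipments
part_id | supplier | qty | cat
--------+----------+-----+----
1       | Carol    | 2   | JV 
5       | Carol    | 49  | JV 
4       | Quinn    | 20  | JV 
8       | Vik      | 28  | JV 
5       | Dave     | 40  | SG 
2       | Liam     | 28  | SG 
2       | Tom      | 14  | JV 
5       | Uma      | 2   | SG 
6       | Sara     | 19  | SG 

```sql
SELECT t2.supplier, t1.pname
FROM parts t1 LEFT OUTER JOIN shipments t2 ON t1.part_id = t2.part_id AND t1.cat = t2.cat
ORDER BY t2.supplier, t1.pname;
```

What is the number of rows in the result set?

10

LEFT JOIN keeps every row from `parts`; unmatched rows get NULL for `shipments`'s columns.
Matching on t1.part_id = t2.part_id AND t1.cat = t2.cat.
Matched pairs: 4; unmatched t1 rows kept: 6.
Total: 4 matched + 6 padded = 10 rows.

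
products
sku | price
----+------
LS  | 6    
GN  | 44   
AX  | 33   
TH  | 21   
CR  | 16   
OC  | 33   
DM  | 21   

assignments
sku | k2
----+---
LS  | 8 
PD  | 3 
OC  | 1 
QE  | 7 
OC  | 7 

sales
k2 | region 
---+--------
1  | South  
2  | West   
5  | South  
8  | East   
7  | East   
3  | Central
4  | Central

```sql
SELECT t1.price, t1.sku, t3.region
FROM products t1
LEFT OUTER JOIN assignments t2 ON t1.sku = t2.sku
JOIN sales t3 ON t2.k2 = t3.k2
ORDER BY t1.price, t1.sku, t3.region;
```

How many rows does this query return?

3

Step 1 — t1 LEFT JOIN t2 on sku → 8 row(s).
Then INNER JOIN `sales t3` on k2: keep only rows whose t2.k2 appears in t3.
Result: 3 row(s).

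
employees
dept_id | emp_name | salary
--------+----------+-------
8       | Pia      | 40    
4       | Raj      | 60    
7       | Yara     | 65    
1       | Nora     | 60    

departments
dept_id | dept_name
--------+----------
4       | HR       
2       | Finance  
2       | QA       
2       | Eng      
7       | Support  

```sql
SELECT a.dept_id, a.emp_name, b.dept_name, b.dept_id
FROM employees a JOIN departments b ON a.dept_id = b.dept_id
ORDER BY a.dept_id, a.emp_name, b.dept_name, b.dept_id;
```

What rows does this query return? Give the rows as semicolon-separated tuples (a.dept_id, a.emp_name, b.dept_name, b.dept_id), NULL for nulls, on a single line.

(4, Raj, HR, 4); (7, Yara, Support, 7)

INNER JOIN keeps only pairs where the ON condition holds.
Matching on a.dept_id = b.dept_id.
- a[0] dept_id=8 → no match; dropped.
- a[1] dept_id=4 → 1 match(es) in b → 1 row(s).
- a[2] dept_id=7 → 1 match(es) in b → 1 row(s).
- a[3] dept_id=1 → no match; dropped.
After projecting and ordering:
a.dept_id | a.emp_name | b.dept_name | b.dept_id
4 | Raj | HR | 4
7 | Yara | Support | 7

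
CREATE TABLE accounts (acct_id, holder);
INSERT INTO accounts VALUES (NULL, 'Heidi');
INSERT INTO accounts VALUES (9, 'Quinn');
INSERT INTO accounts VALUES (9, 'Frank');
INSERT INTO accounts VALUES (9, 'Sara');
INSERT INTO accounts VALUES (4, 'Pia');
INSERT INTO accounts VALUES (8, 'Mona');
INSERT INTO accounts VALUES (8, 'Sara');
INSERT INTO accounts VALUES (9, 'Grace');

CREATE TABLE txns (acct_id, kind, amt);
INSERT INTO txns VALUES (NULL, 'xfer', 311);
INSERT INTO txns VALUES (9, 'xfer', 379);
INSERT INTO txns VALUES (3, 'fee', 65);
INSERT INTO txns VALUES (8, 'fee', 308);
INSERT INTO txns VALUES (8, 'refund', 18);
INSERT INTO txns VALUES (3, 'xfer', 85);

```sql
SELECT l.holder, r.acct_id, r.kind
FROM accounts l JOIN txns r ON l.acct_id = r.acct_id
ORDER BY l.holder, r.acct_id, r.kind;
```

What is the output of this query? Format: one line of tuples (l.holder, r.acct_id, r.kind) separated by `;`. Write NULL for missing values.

(Frank, 9, xfer); (Grace, 9, xfer); (Mona, 8, fee); (Mona, 8, refund); (Quinn, 9, xfer); (Sara, 8, fee); (Sara, 8, refund); (Sara, 9, xfer)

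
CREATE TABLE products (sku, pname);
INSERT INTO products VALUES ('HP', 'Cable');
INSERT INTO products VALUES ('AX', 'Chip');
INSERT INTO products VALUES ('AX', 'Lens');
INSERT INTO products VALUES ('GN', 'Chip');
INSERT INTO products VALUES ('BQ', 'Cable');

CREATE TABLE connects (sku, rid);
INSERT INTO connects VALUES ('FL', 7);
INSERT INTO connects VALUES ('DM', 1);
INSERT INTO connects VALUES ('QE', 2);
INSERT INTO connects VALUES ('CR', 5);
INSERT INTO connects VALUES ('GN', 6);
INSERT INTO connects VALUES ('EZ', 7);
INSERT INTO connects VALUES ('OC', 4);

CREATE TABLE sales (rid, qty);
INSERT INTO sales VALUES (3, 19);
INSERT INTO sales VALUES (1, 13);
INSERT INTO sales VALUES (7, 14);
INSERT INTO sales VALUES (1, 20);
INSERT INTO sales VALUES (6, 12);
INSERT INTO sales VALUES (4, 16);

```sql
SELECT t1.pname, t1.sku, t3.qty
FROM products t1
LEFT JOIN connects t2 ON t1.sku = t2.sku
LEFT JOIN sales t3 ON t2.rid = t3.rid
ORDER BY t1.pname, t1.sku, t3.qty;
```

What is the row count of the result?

Evaluate left to right. First `products t1 LEFT JOIN connects t2` on sku: 5 row(s).
Then LEFT JOIN `sales t3` on rid: each of those 5 rows is kept; rows whose t2.rid has no match in t3 get NULL for t3's columns.
Result: 5 row(s).

5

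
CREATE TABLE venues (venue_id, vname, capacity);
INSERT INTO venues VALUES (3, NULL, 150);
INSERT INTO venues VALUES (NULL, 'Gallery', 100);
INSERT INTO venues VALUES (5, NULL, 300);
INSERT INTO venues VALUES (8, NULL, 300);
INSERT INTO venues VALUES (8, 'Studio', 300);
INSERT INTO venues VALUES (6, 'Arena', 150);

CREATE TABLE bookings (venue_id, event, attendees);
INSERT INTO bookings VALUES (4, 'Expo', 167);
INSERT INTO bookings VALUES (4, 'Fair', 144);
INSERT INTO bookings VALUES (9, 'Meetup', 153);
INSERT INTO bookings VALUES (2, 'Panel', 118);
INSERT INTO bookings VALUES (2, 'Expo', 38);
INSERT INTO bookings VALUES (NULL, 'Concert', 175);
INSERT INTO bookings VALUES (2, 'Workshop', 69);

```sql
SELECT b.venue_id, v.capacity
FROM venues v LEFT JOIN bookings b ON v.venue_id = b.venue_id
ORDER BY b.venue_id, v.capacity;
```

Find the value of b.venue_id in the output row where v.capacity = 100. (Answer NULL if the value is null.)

NULL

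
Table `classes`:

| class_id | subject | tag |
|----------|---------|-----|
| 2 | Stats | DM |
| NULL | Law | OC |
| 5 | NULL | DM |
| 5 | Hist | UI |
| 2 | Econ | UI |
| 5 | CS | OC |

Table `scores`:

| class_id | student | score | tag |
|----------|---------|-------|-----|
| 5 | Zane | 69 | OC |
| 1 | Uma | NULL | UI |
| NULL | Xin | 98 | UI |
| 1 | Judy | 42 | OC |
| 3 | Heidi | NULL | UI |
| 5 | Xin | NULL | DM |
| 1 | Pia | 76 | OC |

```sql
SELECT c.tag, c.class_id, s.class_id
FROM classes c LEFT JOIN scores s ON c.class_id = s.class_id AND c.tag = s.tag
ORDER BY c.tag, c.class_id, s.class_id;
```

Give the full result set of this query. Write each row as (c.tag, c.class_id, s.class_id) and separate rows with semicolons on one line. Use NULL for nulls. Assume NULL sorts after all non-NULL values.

LEFT JOIN keeps every row from `classes`; unmatched rows get NULL for `scores`'s columns.
Matching on c.class_id = s.class_id AND c.tag = s.tag. A NULL in a compared column never satisfies the condition.
- c row (class_id=2, tag=DM): no match → kept, s columns NULL.
- c row (class_id=NULL, tag=OC): no match → kept, s columns NULL.
- c row (class_id=5, tag=DM): matches 1 s row(s) → 1 output row(s).
- c row (class_id=5, tag=UI): no match → kept, s columns NULL.
- c row (class_id=2, tag=UI): no match → kept, s columns NULL.
- c row (class_id=5, tag=OC): matches 1 s row(s) → 1 output row(s).
After projecting and ordering:
c.tag | c.class_id | s.class_id
DM | 2 | NULL
DM | 5 | 5
OC | 5 | 5
OC | NULL | NULL
UI | 2 | NULL
UI | 5 | NULL

(DM, 2, NULL); (DM, 5, 5); (OC, 5, 5); (OC, NULL, NULL); (UI, 2, NULL); (UI, 5, NULL)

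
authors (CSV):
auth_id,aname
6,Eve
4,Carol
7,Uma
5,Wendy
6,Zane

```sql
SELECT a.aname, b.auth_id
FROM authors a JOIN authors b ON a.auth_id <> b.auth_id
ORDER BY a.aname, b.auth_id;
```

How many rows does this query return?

18

INNER JOIN keeps only pairs where the ON condition holds.
Matching on a.auth_id <> b.auth_id.
- a row (auth_id=6): matches 3 b row(s) → 3 output row(s).
- a row (auth_id=4): matches 4 b row(s) → 4 output row(s).
- a row (auth_id=7): matches 4 b row(s) → 4 output row(s).
- a row (auth_id=5): matches 4 b row(s) → 4 output row(s).
- a row (auth_id=6): matches 3 b row(s) → 3 output row(s).
Total: 18 rows.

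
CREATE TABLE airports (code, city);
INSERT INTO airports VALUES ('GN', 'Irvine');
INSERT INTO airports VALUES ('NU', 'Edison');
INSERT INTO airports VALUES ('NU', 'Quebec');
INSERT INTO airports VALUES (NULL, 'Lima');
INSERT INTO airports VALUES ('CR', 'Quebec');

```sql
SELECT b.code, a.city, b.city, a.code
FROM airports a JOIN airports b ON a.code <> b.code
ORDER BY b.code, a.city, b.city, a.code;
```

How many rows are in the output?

INNER JOIN keeps only pairs where the ON condition holds.
Matching on a.code <> b.code. A NULL in a compared column never satisfies the condition.
- a[0] code=GN → 3 match(es) in b → 3 row(s).
- a[1] code=NU → 2 match(es) in b → 2 row(s).
- a[2] code=NU → 2 match(es) in b → 2 row(s).
- a[3] code=NULL → no match; dropped.
- a[4] code=CR → 3 match(es) in b → 3 row(s).
Total: 10 rows.

10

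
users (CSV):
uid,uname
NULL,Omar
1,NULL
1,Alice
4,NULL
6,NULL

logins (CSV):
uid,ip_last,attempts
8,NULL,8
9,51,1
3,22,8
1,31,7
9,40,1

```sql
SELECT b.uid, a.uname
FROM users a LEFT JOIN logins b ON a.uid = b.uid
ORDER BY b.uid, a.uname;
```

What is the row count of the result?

5

LEFT JOIN keeps every row from `users`; unmatched rows get NULL for `logins`'s columns.
Matching on a.uid = b.uid. A NULL in a compared column never satisfies the condition.
- a row (uid=NULL): no match → kept, b columns NULL.
- a row (uid=1): matches 1 b row(s) → 1 output row(s).
- a row (uid=1): matches 1 b row(s) → 1 output row(s).
- a row (uid=4): no match → kept, b columns NULL.
- a row (uid=6): no match → kept, b columns NULL.
Total: 2 matched + 3 padded = 5 rows.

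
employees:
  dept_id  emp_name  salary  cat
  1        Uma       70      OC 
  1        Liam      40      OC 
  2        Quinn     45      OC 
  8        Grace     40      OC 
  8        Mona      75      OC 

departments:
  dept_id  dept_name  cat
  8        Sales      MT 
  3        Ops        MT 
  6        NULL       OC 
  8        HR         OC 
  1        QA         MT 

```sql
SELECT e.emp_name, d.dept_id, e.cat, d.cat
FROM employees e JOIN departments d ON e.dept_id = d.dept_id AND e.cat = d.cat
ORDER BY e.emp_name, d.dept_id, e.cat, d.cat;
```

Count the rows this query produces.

2

INNER JOIN keeps only pairs where the ON condition holds.
Matching on e.dept_id = d.dept_id AND e.cat = d.cat.
- dept_id=1, cat=OC: no matching d row, dropped.
- dept_id=1, cat=OC: no matching d row, dropped.
- dept_id=2, cat=OC: no matching d row, dropped.
- dept_id=8, cat=OC: 1 matching d row(s), so 1 row(s) emitted.
- dept_id=8, cat=OC: 1 matching d row(s), so 1 row(s) emitted.
Total: 2 rows.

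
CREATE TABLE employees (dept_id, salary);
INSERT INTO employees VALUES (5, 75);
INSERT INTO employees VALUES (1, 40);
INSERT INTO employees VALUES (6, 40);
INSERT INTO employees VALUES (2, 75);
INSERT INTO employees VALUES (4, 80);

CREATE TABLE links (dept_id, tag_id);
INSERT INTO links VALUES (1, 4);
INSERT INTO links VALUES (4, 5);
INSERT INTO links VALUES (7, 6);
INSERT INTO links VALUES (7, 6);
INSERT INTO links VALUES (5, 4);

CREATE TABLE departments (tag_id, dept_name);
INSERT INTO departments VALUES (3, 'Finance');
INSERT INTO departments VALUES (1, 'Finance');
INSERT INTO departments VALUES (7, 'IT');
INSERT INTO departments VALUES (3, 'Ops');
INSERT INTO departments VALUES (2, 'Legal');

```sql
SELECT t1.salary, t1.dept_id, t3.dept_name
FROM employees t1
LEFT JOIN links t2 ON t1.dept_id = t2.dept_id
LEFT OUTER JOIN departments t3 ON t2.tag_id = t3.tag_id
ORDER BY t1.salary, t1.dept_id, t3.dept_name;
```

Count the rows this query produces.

5

Step 1 — t1 LEFT JOIN t2 on dept_id → 5 row(s).
Then LEFT JOIN `departments t3` on tag_id: each of those 5 rows is kept; rows whose t2.tag_id has no match in t3 get NULL for t3's columns.
Result: 5 row(s).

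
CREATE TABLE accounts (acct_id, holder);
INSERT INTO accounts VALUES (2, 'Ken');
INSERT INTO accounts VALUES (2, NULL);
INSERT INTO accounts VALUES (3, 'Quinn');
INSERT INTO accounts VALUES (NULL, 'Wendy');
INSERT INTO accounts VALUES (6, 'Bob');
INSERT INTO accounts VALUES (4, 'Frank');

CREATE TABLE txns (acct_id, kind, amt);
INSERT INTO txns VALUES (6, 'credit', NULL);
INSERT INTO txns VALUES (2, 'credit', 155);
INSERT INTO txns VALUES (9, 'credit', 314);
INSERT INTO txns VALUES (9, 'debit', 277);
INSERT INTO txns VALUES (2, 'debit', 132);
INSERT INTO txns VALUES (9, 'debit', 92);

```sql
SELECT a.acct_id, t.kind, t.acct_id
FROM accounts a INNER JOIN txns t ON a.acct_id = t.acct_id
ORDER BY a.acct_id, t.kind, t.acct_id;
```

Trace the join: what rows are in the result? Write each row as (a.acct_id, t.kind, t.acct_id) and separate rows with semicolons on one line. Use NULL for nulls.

INNER JOIN keeps only pairs where the ON condition holds.
Matching on a.acct_id = t.acct_id. A NULL in a compared column never satisfies the condition.
- a[0] acct_id=2 → 2 match(es) in t → 2 row(s).
- a[1] acct_id=2 → 2 match(es) in t → 2 row(s).
- a[2] acct_id=3 → no match; dropped.
- a[3] acct_id=NULL → no match; dropped.
- a[4] acct_id=6 → 1 match(es) in t → 1 row(s).
- a[5] acct_id=4 → no match; dropped.
After projecting and ordering:
a.acct_id | t.kind | t.acct_id
2 | credit | 2
2 | credit | 2
2 | debit | 2
2 | debit | 2
6 | credit | 6

(2, credit, 2); (2, credit, 2); (2, debit, 2); (2, debit, 2); (6, credit, 6)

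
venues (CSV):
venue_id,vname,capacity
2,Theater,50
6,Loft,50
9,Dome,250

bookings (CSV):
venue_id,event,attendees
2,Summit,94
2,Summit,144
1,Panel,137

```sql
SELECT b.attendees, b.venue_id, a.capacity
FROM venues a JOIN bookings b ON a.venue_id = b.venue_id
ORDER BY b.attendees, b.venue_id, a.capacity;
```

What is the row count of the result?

INNER JOIN keeps only pairs where the ON condition holds.
Matching on a.venue_id = b.venue_id.
- a (venue_id=2) pairs with 2 row(s) of b.
- a (venue_id=6) has no partner → excluded.
- a (venue_id=9) has no partner → excluded.
Total: 2 rows.

2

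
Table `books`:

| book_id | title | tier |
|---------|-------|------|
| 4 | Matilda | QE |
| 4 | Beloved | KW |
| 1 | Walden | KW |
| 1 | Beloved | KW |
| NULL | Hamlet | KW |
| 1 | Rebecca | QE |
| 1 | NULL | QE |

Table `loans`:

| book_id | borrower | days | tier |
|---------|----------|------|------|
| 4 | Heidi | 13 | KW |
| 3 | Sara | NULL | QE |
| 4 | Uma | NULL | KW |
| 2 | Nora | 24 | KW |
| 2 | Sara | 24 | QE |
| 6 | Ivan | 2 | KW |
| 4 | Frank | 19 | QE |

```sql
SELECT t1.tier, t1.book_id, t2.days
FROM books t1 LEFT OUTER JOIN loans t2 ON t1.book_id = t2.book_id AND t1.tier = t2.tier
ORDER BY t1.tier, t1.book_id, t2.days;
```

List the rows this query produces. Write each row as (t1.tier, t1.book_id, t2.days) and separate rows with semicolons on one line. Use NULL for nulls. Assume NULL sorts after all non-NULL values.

(KW, 1, NULL); (KW, 1, NULL); (KW, 4, 13); (KW, 4, NULL); (KW, NULL, NULL); (QE, 1, NULL); (QE, 1, NULL); (QE, 4, 19)

LEFT JOIN keeps every row from `books`; unmatched rows get NULL for `loans`'s columns.
Matching on t1.book_id = t2.book_id AND t1.tier = t2.tier. A NULL in a compared column never satisfies the condition.
- t1 row (book_id=4, tier=QE): matches 1 t2 row(s) → 1 output row(s).
- t1 row (book_id=4, tier=KW): matches 2 t2 row(s) → 2 output row(s).
- t1 row (book_id=1, tier=KW): no match → kept, t2 columns NULL.
- t1 row (book_id=1, tier=KW): no match → kept, t2 columns NULL.
- t1 row (book_id=NULL, tier=KW): no match → kept, t2 columns NULL.
- t1 row (book_id=1, tier=QE): no match → kept, t2 columns NULL.
- t1 row (book_id=1, tier=QE): no match → kept, t2 columns NULL.
After projecting and ordering:
t1.tier | t1.book_id | t2.days
KW | 1 | NULL
KW | 1 | NULL
KW | 4 | 13
KW | 4 | NULL
KW | NULL | NULL
QE | 1 | NULL
QE | 1 | NULL
QE | 4 | 19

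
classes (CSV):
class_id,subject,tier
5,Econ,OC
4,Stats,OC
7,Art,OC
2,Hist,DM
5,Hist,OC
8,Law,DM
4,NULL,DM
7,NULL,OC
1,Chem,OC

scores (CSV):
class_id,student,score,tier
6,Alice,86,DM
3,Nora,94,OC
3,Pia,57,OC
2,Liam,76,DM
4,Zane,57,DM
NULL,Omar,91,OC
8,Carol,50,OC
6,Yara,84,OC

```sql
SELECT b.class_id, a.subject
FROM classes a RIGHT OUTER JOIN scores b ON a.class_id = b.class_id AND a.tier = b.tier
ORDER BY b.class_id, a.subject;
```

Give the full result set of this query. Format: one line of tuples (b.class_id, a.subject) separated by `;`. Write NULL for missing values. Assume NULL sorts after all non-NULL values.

RIGHT JOIN keeps every row from `scores`; unmatched rows get NULL for `classes`'s columns.
Matching on a.class_id = b.class_id AND a.tier = b.tier. A NULL in a compared column never satisfies the condition.
Matched pairs: 2; unmatched b rows kept: 6.

(2, Hist); (3, NULL); (3, NULL); (4, NULL); (6, NULL); (6, NULL); (8, NULL); (NULL, NULL)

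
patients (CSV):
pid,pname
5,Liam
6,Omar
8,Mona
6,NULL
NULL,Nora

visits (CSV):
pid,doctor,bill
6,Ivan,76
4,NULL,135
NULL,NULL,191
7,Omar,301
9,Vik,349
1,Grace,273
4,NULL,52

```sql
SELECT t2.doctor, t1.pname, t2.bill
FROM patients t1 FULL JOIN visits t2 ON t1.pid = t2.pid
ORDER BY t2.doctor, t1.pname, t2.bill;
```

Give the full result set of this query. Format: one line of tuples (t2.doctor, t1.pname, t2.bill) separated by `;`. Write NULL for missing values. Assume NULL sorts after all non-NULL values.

(Grace, NULL, 273); (Ivan, Omar, 76); (Ivan, NULL, 76); (Omar, NULL, 301); (Vik, NULL, 349); (NULL, Liam, NULL); (NULL, Mona, NULL); (NULL, Nora, NULL); (NULL, NULL, 52); (NULL, NULL, 135); (NULL, NULL, 191)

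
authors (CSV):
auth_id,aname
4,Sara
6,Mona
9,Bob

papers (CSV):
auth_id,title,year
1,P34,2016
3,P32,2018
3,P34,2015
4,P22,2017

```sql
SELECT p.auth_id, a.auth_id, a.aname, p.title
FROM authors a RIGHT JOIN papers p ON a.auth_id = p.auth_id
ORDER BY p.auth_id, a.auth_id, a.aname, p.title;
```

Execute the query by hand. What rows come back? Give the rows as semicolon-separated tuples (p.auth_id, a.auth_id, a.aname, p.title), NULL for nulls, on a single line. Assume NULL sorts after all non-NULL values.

(1, NULL, NULL, P34); (3, NULL, NULL, P32); (3, NULL, NULL, P34); (4, 4, Sara, P22)

RIGHT JOIN keeps every row from `papers`; unmatched rows get NULL for `authors`'s columns.
Matching on a.auth_id = p.auth_id.
- a (auth_id=4) pairs with 1 row(s) of p.
- a (auth_id=6) has no partner in p.
- a (auth_id=9) has no partner in p.
- 3 row(s) from p found no a partner → padded with NULL.
After projecting and ordering:
p.auth_id | a.auth_id | a.aname | p.title
1 | NULL | NULL | P34
3 | NULL | NULL | P32
3 | NULL | NULL | P34
4 | 4 | Sara | P22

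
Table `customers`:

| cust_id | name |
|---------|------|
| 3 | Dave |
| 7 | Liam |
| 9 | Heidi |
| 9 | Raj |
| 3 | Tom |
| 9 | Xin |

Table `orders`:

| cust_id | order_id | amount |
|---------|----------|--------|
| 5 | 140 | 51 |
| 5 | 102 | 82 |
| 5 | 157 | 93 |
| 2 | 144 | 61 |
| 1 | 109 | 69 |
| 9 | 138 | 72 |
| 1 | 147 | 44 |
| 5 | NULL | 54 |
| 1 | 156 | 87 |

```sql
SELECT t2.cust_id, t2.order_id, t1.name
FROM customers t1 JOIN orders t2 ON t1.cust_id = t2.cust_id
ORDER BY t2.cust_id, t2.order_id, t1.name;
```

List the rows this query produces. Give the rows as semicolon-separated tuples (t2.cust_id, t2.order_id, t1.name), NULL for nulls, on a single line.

INNER JOIN keeps only pairs where the ON condition holds.
Matching on t1.cust_id = t2.cust_id.
- cust_id=3: no matching t2 row, dropped.
- cust_id=7: no matching t2 row, dropped.
- cust_id=9: 1 matching t2 row(s), so 1 row(s) emitted.
- cust_id=9: 1 matching t2 row(s), so 1 row(s) emitted.
- cust_id=3: no matching t2 row, dropped.
- cust_id=9: 1 matching t2 row(s), so 1 row(s) emitted.
After projecting and ordering:
t2.cust_id | t2.order_id | t1.name
9 | 138 | Heidi
9 | 138 | Raj
9 | 138 | Xin

(9, 138, Heidi); (9, 138, Raj); (9, 138, Xin)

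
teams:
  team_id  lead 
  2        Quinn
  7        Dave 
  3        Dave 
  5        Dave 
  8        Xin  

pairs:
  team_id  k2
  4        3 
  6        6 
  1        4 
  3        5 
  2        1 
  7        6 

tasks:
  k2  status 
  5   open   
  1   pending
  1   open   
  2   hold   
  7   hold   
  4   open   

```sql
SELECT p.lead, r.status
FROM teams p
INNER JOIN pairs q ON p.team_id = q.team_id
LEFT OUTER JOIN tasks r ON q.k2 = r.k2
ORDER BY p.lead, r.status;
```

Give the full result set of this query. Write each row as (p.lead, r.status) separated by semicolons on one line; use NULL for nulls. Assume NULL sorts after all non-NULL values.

(Dave, open); (Dave, NULL); (Quinn, open); (Quinn, pending)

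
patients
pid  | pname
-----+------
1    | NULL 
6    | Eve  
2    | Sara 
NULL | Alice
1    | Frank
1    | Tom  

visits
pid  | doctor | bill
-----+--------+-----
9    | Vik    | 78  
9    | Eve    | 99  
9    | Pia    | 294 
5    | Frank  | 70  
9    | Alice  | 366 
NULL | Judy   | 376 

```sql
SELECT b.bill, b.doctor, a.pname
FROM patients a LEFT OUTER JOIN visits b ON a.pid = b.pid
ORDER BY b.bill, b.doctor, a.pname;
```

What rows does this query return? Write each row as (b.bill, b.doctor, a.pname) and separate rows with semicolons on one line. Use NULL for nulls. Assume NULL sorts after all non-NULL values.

(NULL, NULL, Alice); (NULL, NULL, Eve); (NULL, NULL, Frank); (NULL, NULL, Sara); (NULL, NULL, Tom); (NULL, NULL, NULL)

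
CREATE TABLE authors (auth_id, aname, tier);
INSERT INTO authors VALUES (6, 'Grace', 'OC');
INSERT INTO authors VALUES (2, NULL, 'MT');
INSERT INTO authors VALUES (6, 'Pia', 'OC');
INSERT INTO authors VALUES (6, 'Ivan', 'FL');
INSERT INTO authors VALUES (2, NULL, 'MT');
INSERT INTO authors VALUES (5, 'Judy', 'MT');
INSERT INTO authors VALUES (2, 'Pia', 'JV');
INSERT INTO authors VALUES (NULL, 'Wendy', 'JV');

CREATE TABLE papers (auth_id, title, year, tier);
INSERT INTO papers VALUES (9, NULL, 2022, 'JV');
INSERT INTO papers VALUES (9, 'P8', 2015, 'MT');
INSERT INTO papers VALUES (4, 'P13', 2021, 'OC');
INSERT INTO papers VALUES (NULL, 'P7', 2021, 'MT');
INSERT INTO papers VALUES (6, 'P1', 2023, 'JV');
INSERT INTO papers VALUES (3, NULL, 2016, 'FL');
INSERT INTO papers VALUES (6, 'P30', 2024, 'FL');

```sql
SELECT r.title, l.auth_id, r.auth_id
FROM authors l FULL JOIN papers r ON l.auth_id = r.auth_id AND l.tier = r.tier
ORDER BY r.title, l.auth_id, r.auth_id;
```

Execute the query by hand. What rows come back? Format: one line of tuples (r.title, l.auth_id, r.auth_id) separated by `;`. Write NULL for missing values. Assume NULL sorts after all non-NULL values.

FULL OUTER JOIN keeps every row from both sides; unmatched rows get NULL for the other side's columns.
Matching on l.auth_id = r.auth_id AND l.tier = r.tier. A NULL in a compared column never satisfies the condition.
Matched pairs: 1; unmatched l rows kept: 7; unmatched r rows kept: 6.

(P1, NULL, 6); (P13, NULL, 4); (P30, 6, 6); (P7, NULL, NULL); (P8, NULL, 9); (NULL, 2, NULL); (NULL, 2, NULL); (NULL, 2, NULL); (NULL, 5, NULL); (NULL, 6, NULL); (NULL, 6, NULL); (NULL, NULL, 3); (NULL, NULL, 9); (NULL, NULL, NULL)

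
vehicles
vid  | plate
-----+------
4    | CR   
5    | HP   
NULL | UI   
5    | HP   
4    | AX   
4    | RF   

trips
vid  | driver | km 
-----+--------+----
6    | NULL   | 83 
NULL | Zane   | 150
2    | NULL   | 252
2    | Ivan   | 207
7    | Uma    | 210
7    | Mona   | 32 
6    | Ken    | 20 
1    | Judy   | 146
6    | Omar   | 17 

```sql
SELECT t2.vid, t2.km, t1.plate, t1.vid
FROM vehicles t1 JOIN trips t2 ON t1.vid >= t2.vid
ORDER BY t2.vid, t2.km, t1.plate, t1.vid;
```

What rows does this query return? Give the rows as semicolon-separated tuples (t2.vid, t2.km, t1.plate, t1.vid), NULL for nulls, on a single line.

(1, 146, AX, 4); (1, 146, CR, 4); (1, 146, HP, 5); (1, 146, HP, 5); (1, 146, RF, 4); (2, 207, AX, 4); (2, 207, CR, 4); (2, 207, HP, 5); (2, 207, HP, 5); (2, 207, RF, 4); (2, 252, AX, 4); (2, 252, CR, 4); (2, 252, HP, 5); (2, 252, HP, 5); (2, 252, RF, 4)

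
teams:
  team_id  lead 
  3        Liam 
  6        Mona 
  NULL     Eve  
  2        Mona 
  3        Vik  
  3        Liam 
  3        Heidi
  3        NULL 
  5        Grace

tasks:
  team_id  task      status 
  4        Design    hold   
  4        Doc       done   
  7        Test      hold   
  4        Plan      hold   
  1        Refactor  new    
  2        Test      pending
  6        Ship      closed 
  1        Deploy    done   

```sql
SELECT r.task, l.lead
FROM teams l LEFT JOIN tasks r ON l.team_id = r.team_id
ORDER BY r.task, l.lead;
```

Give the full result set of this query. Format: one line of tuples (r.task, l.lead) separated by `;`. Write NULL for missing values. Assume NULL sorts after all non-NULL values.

LEFT JOIN keeps every row from `teams`; unmatched rows get NULL for `tasks`'s columns.
Matching on l.team_id = r.team_id. A NULL in a compared column never satisfies the condition.
- team_id=3: no r row matches, row kept with r columns NULL.
- team_id=6: 1 matching r row(s), so 1 row(s) emitted.
- team_id=NULL: no r row matches, row kept with r columns NULL.
- team_id=2: 1 matching r row(s), so 1 row(s) emitted.
- team_id=3: no r row matches, row kept with r columns NULL.
- team_id=3: no r row matches, row kept with r columns NULL.
- team_id=3: no r row matches, row kept with r columns NULL.
- team_id=3: no r row matches, row kept with r columns NULL.
- team_id=5: no r row matches, row kept with r columns NULL.
After projecting and ordering:
r.task | l.lead
Ship | Mona
Test | Mona
NULL | Eve
NULL | Grace
NULL | Heidi
NULL | Liam
NULL | Liam
NULL | Vik
NULL | NULL

(Ship, Mona); (Test, Mona); (NULL, Eve); (NULL, Grace); (NULL, Heidi); (NULL, Liam); (NULL, Liam); (NULL, Vik); (NULL, NULL)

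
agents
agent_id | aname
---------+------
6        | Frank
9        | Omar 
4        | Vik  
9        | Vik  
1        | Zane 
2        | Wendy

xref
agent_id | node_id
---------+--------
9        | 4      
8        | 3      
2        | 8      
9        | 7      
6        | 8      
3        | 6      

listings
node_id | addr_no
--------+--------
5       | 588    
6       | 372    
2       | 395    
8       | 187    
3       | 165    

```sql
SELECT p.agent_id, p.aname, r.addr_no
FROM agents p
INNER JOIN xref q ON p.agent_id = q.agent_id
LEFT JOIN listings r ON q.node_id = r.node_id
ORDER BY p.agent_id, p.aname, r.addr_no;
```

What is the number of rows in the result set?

6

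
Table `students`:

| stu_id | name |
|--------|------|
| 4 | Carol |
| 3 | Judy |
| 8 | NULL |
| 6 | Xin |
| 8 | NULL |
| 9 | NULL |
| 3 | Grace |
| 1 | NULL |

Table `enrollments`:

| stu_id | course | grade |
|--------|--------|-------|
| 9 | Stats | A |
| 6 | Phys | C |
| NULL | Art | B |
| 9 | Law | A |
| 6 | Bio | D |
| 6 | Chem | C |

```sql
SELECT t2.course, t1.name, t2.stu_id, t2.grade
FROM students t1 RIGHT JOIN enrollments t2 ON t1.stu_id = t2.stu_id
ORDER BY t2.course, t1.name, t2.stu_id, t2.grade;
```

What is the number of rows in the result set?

6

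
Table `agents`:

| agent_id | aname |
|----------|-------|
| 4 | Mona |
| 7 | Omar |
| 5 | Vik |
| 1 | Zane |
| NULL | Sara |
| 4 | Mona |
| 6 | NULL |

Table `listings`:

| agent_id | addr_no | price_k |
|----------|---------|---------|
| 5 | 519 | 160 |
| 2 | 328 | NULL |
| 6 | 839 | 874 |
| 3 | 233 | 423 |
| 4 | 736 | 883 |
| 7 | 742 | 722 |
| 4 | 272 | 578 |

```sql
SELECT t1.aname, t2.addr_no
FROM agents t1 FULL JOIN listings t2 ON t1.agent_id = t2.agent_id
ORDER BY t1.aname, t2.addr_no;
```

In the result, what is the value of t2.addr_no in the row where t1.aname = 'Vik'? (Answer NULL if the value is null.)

FULL OUTER JOIN keeps every row from both sides; unmatched rows get NULL for the other side's columns.
Matching on t1.agent_id = t2.agent_id. A NULL in a compared column never satisfies the condition.
Matched pairs: 7; unmatched t1 rows kept: 2; unmatched t2 rows kept: 2.

519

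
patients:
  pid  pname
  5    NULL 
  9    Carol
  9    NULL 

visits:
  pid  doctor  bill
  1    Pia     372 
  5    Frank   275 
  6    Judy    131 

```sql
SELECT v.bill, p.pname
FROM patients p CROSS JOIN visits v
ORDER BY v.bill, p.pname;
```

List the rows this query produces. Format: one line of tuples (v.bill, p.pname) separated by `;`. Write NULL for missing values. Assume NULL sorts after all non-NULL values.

(131, Carol); (131, NULL); (131, NULL); (275, Carol); (275, NULL); (275, NULL); (372, Carol); (372, NULL); (372, NULL)

CROSS JOIN pairs every row of `patients` with every row of `visits`: 3 × 3 = 9 rows.
After projecting and ordering:
v.bill | p.pname
131 | Carol
131 | NULL
131 | NULL
275 | Carol
275 | NULL
275 | NULL
372 | Carol
372 | NULL
372 | NULL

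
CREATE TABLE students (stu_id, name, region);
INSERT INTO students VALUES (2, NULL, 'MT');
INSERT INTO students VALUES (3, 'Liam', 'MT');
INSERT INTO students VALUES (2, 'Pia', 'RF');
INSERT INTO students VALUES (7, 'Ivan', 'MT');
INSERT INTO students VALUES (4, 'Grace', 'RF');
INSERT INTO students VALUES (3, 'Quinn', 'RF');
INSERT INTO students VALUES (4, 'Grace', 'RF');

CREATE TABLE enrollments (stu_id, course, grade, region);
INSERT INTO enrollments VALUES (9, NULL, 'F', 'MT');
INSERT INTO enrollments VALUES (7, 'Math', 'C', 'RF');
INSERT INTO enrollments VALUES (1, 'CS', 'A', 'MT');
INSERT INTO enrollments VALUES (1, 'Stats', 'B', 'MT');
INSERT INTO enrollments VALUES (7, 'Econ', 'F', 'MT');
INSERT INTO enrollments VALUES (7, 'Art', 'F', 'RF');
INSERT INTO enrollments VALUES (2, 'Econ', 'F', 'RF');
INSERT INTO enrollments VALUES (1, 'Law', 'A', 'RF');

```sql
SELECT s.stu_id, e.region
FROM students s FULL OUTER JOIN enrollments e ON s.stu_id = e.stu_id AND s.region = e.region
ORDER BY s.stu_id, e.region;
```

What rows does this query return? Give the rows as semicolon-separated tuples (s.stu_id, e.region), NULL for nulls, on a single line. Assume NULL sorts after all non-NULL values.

(2, RF); (2, NULL); (3, NULL); (3, NULL); (4, NULL); (4, NULL); (7, MT); (NULL, MT); (NULL, MT); (NULL, MT); (NULL, RF); (NULL, RF); (NULL, RF)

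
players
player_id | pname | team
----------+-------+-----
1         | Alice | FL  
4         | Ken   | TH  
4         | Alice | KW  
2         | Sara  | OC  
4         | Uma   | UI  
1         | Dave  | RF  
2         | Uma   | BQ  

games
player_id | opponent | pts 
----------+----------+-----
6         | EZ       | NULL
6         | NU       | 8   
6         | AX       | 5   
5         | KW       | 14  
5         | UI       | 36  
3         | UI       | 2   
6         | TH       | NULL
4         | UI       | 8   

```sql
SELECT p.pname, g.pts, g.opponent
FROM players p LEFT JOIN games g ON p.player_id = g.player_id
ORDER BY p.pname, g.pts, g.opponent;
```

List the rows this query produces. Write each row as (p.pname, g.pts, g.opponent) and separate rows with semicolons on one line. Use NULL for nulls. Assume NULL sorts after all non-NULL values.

(Alice, 8, UI); (Alice, NULL, NULL); (Dave, NULL, NULL); (Ken, 8, UI); (Sara, NULL, NULL); (Uma, 8, UI); (Uma, NULL, NULL)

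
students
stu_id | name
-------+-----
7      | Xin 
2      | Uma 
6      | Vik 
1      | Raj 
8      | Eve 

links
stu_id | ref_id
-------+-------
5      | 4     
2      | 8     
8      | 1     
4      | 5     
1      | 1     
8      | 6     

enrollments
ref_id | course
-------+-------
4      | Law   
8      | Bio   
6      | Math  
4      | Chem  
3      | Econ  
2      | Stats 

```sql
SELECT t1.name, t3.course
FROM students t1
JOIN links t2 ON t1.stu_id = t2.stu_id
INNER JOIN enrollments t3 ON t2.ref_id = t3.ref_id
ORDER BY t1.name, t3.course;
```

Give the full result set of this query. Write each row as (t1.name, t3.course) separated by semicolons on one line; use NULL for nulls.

Evaluate left to right. First `students t1 INNER JOIN links t2` on stu_id: 4 row(s).
Then INNER JOIN `enrollments t3` on ref_id: keep only rows whose t2.ref_id appears in t3.

(Eve, Math); (Uma, Bio)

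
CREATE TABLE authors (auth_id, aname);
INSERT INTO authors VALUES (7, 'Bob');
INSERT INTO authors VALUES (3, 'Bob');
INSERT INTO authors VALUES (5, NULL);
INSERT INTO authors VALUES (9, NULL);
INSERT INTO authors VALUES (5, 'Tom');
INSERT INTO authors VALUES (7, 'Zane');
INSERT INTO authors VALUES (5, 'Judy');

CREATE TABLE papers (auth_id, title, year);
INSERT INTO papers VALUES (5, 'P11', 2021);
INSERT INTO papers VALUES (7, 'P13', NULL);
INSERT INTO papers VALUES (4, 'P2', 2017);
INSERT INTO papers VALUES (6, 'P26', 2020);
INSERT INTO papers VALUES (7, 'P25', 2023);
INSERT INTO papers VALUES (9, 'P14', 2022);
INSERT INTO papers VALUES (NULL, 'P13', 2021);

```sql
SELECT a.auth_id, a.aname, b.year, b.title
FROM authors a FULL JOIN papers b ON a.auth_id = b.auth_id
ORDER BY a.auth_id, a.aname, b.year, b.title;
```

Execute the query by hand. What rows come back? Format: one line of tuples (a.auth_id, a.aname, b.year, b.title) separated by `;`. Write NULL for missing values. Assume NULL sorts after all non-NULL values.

FULL OUTER JOIN keeps every row from both sides; unmatched rows get NULL for the other side's columns.
Matching on a.auth_id = b.auth_id. A NULL in a compared column never satisfies the condition.
- a[0] auth_id=7 → 2 match(es) in b → 2 row(s).
- a[1] auth_id=3 → no match; kept with NULLs on the b side.
- a[2] auth_id=5 → 1 match(es) in b → 1 row(s).
- a[3] auth_id=9 → 1 match(es) in b → 1 row(s).
- a[4] auth_id=5 → 1 match(es) in b → 1 row(s).
- a[5] auth_id=7 → 2 match(es) in b → 2 row(s).
- a[6] auth_id=5 → 1 match(es) in b → 1 row(s).
- 3 row(s) from b found no a partner → padded with NULL.

(3, Bob, NULL, NULL); (5, Judy, 2021, P11); (5, Tom, 2021, P11); (5, NULL, 2021, P11); (7, Bob, 2023, P25); (7, Bob, NULL, P13); (7, Zane, 2023, P25); (7, Zane, NULL, P13); (9, NULL, 2022, P14); (NULL, NULL, 2017, P2); (NULL, NULL, 2020, P26); (NULL, NULL, 2021, P13)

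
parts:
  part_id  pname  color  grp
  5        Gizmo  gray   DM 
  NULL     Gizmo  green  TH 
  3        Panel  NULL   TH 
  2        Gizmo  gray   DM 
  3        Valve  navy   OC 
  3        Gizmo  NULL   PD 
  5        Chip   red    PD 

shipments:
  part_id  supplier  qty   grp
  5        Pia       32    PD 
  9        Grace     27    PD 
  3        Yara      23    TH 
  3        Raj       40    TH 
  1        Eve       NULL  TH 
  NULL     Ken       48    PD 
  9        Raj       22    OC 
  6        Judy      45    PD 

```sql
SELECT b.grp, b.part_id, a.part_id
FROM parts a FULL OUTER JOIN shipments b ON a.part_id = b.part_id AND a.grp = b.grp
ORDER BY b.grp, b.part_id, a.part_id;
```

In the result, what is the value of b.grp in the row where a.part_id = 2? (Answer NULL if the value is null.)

FULL OUTER JOIN keeps every row from both sides; unmatched rows get NULL for the other side's columns.
Matching on a.part_id = b.part_id AND a.grp = b.grp. A NULL in a compared column never satisfies the condition.
Matched pairs: 3; unmatched a rows kept: 5; unmatched b rows kept: 5.

NULL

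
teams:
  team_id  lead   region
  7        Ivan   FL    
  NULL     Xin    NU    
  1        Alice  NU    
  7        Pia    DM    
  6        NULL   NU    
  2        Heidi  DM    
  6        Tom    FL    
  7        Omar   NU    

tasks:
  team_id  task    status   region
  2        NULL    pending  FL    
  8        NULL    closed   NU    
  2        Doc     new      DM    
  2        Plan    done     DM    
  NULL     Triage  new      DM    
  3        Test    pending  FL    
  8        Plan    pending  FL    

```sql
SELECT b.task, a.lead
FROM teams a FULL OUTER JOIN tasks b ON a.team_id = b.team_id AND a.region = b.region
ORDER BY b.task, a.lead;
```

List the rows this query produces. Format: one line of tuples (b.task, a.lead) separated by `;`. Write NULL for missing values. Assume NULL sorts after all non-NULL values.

FULL OUTER JOIN keeps every row from both sides; unmatched rows get NULL for the other side's columns.
Matching on a.team_id = b.team_id AND a.region = b.region. A NULL in a compared column never satisfies the condition.
- a row (team_id=7, region=FL): no match → kept, b columns NULL.
- a row (team_id=NULL, region=NU): no match → kept, b columns NULL.
- a row (team_id=1, region=NU): no match → kept, b columns NULL.
- a row (team_id=7, region=DM): no match → kept, b columns NULL.
- a row (team_id=6, region=NU): no match → kept, b columns NULL.
- a row (team_id=2, region=DM): matches 2 b row(s) → 2 output row(s).
- a row (team_id=6, region=FL): no match → kept, b columns NULL.
- a row (team_id=7, region=NU): no match → kept, b columns NULL.
- 5 row(s) from b found no a partner → padded with NULL.

(Doc, Heidi); (Plan, Heidi); (Plan, NULL); (Test, NULL); (Triage, NULL); (NULL, Alice); (NULL, Ivan); (NULL, Omar); (NULL, Pia); (NULL, Tom); (NULL, Xin); (NULL, NULL); (NULL, NULL); (NULL, NULL)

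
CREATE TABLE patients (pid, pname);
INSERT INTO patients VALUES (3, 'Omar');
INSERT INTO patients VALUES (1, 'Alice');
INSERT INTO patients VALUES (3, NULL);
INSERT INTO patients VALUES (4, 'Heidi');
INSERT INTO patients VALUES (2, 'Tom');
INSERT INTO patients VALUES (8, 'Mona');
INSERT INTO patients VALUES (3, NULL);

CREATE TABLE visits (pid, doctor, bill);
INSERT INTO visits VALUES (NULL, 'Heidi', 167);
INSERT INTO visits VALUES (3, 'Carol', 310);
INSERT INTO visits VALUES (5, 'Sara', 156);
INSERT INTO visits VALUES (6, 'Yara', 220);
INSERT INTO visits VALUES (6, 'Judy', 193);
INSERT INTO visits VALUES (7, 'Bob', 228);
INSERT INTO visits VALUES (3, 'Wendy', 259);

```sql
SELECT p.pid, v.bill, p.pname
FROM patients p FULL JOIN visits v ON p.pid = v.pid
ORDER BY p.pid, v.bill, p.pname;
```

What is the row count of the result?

FULL OUTER JOIN keeps every row from both sides; unmatched rows get NULL for the other side's columns.
Matching on p.pid = v.pid. A NULL in a compared column never satisfies the condition.
- p[0] pid=3 → 2 match(es) in v → 2 row(s).
- p[1] pid=1 → no match; kept with NULLs on the v side.
- p[2] pid=3 → 2 match(es) in v → 2 row(s).
- p[3] pid=4 → no match; kept with NULLs on the v side.
- p[4] pid=2 → no match; kept with NULLs on the v side.
- p[5] pid=8 → no match; kept with NULLs on the v side.
- p[6] pid=3 → 2 match(es) in v → 2 row(s).
- 5 v row(s) had no p match → kept, p columns NULL.
Total: 6 matched + 9 padded = 15 rows.

15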